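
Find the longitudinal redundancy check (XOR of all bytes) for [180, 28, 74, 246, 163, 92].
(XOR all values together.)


XOR chain: 180 ^ 28 ^ 74 ^ 246 ^ 163 ^ 92 = 235

235


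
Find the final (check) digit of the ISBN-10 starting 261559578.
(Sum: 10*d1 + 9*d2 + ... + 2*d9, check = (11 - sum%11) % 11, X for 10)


Weighted sum: 249
249 mod 11 = 7

Check digit: 4


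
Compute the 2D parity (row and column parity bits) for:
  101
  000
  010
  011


Row parities: 0010
Column parities: 100

Row P: 0010, Col P: 100, Corner: 1


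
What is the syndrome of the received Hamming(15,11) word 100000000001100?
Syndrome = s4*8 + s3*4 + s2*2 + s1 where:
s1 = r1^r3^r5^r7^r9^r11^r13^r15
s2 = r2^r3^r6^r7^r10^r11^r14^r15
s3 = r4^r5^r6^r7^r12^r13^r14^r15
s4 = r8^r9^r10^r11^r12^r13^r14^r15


s1=0, s2=0, s3=0, s4=0

Syndrome = 0 (no error)


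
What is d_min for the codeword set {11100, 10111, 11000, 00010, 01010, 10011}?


Comparing all pairs, minimum distance: 1
Can detect 0 errors, correct 0 errors

1


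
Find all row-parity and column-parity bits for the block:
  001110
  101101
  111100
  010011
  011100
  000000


Row parities: 100110
Column parities: 010000

Row P: 100110, Col P: 010000, Corner: 1


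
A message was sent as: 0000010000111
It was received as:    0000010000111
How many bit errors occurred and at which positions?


XOR: 0000000000000

0 errors (received matches sent)


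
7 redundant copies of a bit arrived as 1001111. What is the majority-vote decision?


Ones: 5 out of 7
Threshold: 4

1 (5/7 voted 1)


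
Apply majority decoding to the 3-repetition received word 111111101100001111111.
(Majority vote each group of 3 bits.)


Groups: 111, 111, 101, 100, 001, 111, 111
Majority votes: 1110011

1110011


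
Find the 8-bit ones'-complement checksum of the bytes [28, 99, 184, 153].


Sum = 464 mod 256 = 208
Complement = 47

47


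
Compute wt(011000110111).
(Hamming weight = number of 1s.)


Counting 1s in 011000110111

7


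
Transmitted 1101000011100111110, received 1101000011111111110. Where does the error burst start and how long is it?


XOR: 0000000000011000000

Burst at position 11, length 2


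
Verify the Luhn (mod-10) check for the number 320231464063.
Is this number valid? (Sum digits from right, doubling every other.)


Luhn sum = 45
45 mod 10 = 5

Invalid (Luhn sum mod 10 = 5)


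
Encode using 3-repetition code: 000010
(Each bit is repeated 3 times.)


Each bit -> 3 copies

000000000000111000


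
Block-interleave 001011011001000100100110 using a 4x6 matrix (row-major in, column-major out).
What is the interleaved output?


Matrix:
  001011
  011001
  000100
  100110
Read columns: 000101001100001110011100

000101001100001110011100


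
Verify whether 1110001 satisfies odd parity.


Number of 1s: 4

No, parity error (4 ones)


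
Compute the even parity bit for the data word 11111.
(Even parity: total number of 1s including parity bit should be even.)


Number of 1s in data: 5
Parity bit: 1

1


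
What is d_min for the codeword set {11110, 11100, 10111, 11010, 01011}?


Comparing all pairs, minimum distance: 1
Can detect 0 errors, correct 0 errors

1


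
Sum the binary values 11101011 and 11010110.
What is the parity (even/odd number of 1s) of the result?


11101011 = 235
11010110 = 214
Sum = 449 = 111000001
1s count = 4

even parity (4 ones in 111000001)


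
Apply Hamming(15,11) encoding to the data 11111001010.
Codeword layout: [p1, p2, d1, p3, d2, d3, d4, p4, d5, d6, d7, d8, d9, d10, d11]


Parity bits: p1=0, p2=0, p3=1, p4=1

001111111001010


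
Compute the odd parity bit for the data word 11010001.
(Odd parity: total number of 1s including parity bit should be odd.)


Number of 1s in data: 4
Parity bit: 1

1


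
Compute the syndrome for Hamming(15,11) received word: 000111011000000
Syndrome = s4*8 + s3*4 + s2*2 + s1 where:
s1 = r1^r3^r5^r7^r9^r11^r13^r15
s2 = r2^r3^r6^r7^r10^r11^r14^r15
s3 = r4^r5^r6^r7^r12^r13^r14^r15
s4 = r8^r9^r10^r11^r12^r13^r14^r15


s1=0, s2=1, s3=1, s4=0

Syndrome = 6 (error at position 6)


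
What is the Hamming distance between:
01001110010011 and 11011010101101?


XOR: 10010100111110
Count of 1s: 8

8


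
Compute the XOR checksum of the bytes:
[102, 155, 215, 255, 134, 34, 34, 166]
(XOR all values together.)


XOR chain: 102 ^ 155 ^ 215 ^ 255 ^ 134 ^ 34 ^ 34 ^ 166 = 245

245


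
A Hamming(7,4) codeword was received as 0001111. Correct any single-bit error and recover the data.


Syndrome = 0: no error detected

Data: 0111 (no errors)


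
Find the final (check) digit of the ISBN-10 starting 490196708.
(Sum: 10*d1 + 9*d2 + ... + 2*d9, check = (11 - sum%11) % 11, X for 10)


Weighted sum: 256
256 mod 11 = 3

Check digit: 8


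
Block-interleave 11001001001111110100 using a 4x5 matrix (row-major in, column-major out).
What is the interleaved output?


Matrix:
  11001
  00100
  11111
  10100
Read columns: 10111010011100101010

10111010011100101010


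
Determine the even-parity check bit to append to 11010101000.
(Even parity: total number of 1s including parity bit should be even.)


Number of 1s in data: 5
Parity bit: 1

1


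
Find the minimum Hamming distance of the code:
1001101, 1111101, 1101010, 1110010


Comparing all pairs, minimum distance: 2
Can detect 1 errors, correct 0 errors

2


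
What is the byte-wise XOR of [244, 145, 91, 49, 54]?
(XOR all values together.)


XOR chain: 244 ^ 145 ^ 91 ^ 49 ^ 54 = 57

57


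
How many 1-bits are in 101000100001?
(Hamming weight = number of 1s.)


Counting 1s in 101000100001

4


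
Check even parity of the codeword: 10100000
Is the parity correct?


Number of 1s: 2

Yes, parity is correct (2 ones)


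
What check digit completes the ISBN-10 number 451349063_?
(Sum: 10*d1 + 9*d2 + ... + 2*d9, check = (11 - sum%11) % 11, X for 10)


Weighted sum: 207
207 mod 11 = 9

Check digit: 2


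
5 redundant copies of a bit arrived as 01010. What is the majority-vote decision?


Ones: 2 out of 5
Threshold: 3

0 (2/5 voted 1)


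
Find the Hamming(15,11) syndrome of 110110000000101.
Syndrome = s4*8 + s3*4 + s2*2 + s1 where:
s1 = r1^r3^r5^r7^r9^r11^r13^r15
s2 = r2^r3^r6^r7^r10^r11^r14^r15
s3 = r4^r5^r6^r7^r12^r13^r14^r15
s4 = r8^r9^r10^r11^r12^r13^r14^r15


s1=0, s2=0, s3=0, s4=0

Syndrome = 0 (no error)


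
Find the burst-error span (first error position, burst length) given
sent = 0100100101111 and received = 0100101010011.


XOR: 0000001111100

Burst at position 6, length 5


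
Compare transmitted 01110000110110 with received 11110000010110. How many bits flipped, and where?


XOR: 10000000100000

2 error(s) at position(s): 0, 8


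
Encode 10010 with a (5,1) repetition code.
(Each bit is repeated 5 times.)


Each bit -> 5 copies

1111100000000001111100000


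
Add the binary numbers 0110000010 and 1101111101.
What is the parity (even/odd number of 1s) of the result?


0110000010 = 386
1101111101 = 893
Sum = 1279 = 10011111111
1s count = 9

odd parity (9 ones in 10011111111)


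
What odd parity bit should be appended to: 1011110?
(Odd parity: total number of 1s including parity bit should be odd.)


Number of 1s in data: 5
Parity bit: 0

0


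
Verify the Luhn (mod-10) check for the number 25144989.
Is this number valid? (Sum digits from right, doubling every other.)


Luhn sum = 48
48 mod 10 = 8

Invalid (Luhn sum mod 10 = 8)


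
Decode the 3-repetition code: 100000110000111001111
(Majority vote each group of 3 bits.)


Groups: 100, 000, 110, 000, 111, 001, 111
Majority votes: 0010101

0010101


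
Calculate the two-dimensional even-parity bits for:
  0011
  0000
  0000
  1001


Row parities: 0000
Column parities: 1010

Row P: 0000, Col P: 1010, Corner: 0


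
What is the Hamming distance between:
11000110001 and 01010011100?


XOR: 10010101101
Count of 1s: 6

6


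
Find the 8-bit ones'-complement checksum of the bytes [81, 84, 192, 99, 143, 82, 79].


Sum = 760 mod 256 = 248
Complement = 7

7


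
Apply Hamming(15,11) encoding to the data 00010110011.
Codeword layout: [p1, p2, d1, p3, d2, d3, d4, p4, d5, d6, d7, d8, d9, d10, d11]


Parity bits: p1=1, p2=1, p3=1, p4=0

110100100110011


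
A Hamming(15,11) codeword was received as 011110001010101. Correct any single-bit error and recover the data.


Syndrome = 0: no error detected

Data: 11001010101 (no errors)


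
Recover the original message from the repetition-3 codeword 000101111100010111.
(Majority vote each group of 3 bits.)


Groups: 000, 101, 111, 100, 010, 111
Majority votes: 011001

011001


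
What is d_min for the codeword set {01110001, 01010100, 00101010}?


Comparing all pairs, minimum distance: 3
Can detect 2 errors, correct 1 errors

3


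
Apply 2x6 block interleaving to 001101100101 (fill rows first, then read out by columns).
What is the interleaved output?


Matrix:
  001101
  100101
Read columns: 010010110011

010010110011


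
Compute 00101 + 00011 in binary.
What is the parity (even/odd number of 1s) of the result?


00101 = 5
00011 = 3
Sum = 8 = 1000
1s count = 1

odd parity (1 ones in 1000)


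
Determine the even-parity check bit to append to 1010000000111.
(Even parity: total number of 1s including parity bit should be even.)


Number of 1s in data: 5
Parity bit: 1

1


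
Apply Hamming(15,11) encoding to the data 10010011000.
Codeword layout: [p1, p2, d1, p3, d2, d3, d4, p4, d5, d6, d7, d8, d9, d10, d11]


Parity bits: p1=1, p2=1, p3=0, p4=0

111000100011000


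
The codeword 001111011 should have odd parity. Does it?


Number of 1s: 6

No, parity error (6 ones)


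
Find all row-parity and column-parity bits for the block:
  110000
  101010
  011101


Row parities: 010
Column parities: 000111

Row P: 010, Col P: 000111, Corner: 1


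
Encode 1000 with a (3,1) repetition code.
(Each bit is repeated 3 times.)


Each bit -> 3 copies

111000000000


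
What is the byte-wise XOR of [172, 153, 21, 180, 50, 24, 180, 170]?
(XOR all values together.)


XOR chain: 172 ^ 153 ^ 21 ^ 180 ^ 50 ^ 24 ^ 180 ^ 170 = 160

160


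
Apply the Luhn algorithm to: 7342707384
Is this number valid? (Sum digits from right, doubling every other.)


Luhn sum = 42
42 mod 10 = 2

Invalid (Luhn sum mod 10 = 2)


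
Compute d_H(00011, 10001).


XOR: 10010
Count of 1s: 2

2


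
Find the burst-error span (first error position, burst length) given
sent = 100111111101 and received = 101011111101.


XOR: 001100000000

Burst at position 2, length 2


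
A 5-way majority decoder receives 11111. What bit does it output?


Ones: 5 out of 5
Threshold: 3

1 (5/5 voted 1)


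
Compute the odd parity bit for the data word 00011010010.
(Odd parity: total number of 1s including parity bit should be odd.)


Number of 1s in data: 4
Parity bit: 1

1


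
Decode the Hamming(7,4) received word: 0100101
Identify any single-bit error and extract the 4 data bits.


Syndrome = 0: no error detected

Data: 0101 (no errors)


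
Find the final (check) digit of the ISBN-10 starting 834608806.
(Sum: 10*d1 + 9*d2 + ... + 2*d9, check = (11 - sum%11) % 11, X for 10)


Weighted sum: 265
265 mod 11 = 1

Check digit: X


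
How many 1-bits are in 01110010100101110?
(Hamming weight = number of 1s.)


Counting 1s in 01110010100101110

9


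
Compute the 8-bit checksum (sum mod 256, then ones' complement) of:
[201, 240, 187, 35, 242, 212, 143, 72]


Sum = 1332 mod 256 = 52
Complement = 203

203


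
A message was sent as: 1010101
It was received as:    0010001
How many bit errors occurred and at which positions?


XOR: 1000100

2 error(s) at position(s): 0, 4


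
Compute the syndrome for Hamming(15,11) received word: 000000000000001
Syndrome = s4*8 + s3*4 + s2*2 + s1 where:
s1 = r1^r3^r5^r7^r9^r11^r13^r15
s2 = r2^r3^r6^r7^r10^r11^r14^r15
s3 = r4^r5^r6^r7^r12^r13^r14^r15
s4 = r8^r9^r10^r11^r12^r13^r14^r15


s1=1, s2=1, s3=1, s4=1

Syndrome = 15 (error at position 15)


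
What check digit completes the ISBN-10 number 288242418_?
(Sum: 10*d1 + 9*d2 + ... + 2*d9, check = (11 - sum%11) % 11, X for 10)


Weighted sum: 239
239 mod 11 = 8

Check digit: 3


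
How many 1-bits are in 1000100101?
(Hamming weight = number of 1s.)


Counting 1s in 1000100101

4


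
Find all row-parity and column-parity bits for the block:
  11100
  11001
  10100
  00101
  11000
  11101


Row parities: 110000
Column parities: 10001

Row P: 110000, Col P: 10001, Corner: 0


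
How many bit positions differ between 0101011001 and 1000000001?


XOR: 1101011000
Count of 1s: 5

5


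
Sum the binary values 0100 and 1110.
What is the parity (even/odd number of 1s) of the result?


0100 = 4
1110 = 14
Sum = 18 = 10010
1s count = 2

even parity (2 ones in 10010)


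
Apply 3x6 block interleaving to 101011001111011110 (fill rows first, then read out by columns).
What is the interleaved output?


Matrix:
  101011
  001111
  011110
Read columns: 100001111011111110

100001111011111110


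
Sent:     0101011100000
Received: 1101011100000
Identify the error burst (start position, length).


XOR: 1000000000000

Burst at position 0, length 1


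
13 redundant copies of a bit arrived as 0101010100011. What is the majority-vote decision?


Ones: 6 out of 13
Threshold: 7

0 (6/13 voted 1)


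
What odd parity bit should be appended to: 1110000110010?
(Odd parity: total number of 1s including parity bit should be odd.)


Number of 1s in data: 6
Parity bit: 1

1


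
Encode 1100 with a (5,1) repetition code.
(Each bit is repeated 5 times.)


Each bit -> 5 copies

11111111110000000000


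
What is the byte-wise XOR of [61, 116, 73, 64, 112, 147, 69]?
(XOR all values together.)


XOR chain: 61 ^ 116 ^ 73 ^ 64 ^ 112 ^ 147 ^ 69 = 230

230


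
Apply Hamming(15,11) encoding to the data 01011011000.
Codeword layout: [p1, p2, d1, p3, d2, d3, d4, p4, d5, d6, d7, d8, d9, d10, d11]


Parity bits: p1=0, p2=0, p3=1, p4=1

000110111011000


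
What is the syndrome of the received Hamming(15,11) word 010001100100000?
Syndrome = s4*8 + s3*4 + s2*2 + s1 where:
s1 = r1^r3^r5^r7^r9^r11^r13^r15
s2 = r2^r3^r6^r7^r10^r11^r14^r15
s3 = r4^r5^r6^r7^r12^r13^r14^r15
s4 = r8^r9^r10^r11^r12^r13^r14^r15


s1=1, s2=0, s3=0, s4=1

Syndrome = 9 (error at position 9)


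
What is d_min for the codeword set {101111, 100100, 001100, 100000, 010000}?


Comparing all pairs, minimum distance: 1
Can detect 0 errors, correct 0 errors

1


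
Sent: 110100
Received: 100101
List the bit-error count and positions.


XOR: 010001

2 error(s) at position(s): 1, 5


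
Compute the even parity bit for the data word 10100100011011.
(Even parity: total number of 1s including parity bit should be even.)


Number of 1s in data: 7
Parity bit: 1

1


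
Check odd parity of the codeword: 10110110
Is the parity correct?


Number of 1s: 5

Yes, parity is correct (5 ones)


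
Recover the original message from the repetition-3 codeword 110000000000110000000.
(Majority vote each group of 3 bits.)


Groups: 110, 000, 000, 000, 110, 000, 000
Majority votes: 1000100

1000100


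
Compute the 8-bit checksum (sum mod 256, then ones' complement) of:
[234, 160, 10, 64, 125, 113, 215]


Sum = 921 mod 256 = 153
Complement = 102

102


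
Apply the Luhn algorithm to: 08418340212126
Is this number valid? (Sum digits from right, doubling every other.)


Luhn sum = 55
55 mod 10 = 5

Invalid (Luhn sum mod 10 = 5)


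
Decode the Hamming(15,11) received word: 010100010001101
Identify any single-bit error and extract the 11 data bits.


Syndrome = 0: no error detected

Data: 00000001101 (no errors)


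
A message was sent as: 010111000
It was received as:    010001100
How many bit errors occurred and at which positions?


XOR: 000110100

3 error(s) at position(s): 3, 4, 6


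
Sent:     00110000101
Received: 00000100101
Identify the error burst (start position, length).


XOR: 00110100000

Burst at position 2, length 4


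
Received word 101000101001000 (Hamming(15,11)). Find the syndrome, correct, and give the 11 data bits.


Syndrome = 0: no error detected

Data: 10011001000 (no errors)


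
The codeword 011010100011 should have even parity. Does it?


Number of 1s: 6

Yes, parity is correct (6 ones)


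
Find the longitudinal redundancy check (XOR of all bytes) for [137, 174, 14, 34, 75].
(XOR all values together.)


XOR chain: 137 ^ 174 ^ 14 ^ 34 ^ 75 = 64

64


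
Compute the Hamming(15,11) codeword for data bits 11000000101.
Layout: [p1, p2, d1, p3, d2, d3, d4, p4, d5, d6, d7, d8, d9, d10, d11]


Parity bits: p1=0, p2=0, p3=1, p4=0

001110000000101


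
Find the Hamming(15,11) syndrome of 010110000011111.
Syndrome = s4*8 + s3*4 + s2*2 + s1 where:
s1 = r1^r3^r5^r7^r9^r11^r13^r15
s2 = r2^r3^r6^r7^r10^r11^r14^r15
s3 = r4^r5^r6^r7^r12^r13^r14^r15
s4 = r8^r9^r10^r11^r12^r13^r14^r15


s1=0, s2=0, s3=0, s4=1

Syndrome = 8 (error at position 8)


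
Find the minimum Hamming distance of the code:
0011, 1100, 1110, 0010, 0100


Comparing all pairs, minimum distance: 1
Can detect 0 errors, correct 0 errors

1


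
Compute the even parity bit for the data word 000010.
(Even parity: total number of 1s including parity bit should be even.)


Number of 1s in data: 1
Parity bit: 1

1


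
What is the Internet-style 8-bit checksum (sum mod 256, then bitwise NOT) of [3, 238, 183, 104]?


Sum = 528 mod 256 = 16
Complement = 239

239


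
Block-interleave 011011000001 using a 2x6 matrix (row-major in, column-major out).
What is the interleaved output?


Matrix:
  011011
  000001
Read columns: 001010001011

001010001011


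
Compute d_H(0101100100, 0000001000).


XOR: 0101101100
Count of 1s: 5

5


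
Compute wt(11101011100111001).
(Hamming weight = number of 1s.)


Counting 1s in 11101011100111001

11


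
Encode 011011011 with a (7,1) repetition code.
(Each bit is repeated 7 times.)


Each bit -> 7 copies

000000011111111111111000000011111111111111000000011111111111111


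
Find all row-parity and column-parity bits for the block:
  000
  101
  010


Row parities: 001
Column parities: 111

Row P: 001, Col P: 111, Corner: 1


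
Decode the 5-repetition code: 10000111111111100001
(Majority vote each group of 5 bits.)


Groups: 10000, 11111, 11111, 00001
Majority votes: 0110

0110


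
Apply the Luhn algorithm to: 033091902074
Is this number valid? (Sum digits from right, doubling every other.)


Luhn sum = 41
41 mod 10 = 1

Invalid (Luhn sum mod 10 = 1)


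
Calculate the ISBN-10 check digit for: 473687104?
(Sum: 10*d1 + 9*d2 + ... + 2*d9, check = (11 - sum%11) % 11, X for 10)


Weighted sum: 264
264 mod 11 = 0

Check digit: 0


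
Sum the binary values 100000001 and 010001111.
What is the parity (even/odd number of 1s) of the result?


100000001 = 257
010001111 = 143
Sum = 400 = 110010000
1s count = 3

odd parity (3 ones in 110010000)


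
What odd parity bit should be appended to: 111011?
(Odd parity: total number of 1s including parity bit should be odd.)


Number of 1s in data: 5
Parity bit: 0

0


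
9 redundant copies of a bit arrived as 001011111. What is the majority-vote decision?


Ones: 6 out of 9
Threshold: 5

1 (6/9 voted 1)


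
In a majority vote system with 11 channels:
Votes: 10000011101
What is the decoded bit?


Ones: 5 out of 11
Threshold: 6

0 (5/11 voted 1)


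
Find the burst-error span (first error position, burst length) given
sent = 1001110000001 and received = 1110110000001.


XOR: 0111000000000

Burst at position 1, length 3


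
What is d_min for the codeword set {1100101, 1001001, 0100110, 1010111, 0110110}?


Comparing all pairs, minimum distance: 1
Can detect 0 errors, correct 0 errors

1


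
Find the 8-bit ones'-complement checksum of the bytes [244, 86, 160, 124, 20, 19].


Sum = 653 mod 256 = 141
Complement = 114

114


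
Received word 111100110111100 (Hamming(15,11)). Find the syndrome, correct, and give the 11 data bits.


Syndrome = 11: error at position 11

Data: 10010101100 (corrected bit 11)


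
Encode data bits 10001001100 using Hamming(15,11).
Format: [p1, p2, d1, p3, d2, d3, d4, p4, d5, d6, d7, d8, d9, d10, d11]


Parity bits: p1=1, p2=1, p3=0, p4=1

111000011001100


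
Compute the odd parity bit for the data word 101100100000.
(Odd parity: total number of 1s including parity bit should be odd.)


Number of 1s in data: 4
Parity bit: 1

1


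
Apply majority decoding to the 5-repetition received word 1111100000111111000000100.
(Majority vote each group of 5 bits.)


Groups: 11111, 00000, 11111, 10000, 00100
Majority votes: 10100

10100


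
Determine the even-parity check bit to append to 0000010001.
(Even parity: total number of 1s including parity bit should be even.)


Number of 1s in data: 2
Parity bit: 0

0


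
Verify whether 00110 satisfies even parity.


Number of 1s: 2

Yes, parity is correct (2 ones)


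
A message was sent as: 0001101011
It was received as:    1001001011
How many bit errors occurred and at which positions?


XOR: 1000100000

2 error(s) at position(s): 0, 4


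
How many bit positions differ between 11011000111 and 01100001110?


XOR: 10111001001
Count of 1s: 6

6


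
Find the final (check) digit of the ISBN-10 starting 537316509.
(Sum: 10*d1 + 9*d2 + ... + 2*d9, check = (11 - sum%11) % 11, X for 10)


Weighted sum: 228
228 mod 11 = 8

Check digit: 3


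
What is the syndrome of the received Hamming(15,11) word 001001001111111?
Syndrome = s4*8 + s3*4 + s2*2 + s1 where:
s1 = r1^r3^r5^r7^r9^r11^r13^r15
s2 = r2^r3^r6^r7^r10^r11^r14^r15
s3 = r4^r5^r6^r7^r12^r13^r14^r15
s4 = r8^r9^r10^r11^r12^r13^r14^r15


s1=1, s2=0, s3=1, s4=1

Syndrome = 13 (error at position 13)


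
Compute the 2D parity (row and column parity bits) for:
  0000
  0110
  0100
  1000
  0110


Row parities: 00110
Column parities: 1100

Row P: 00110, Col P: 1100, Corner: 0


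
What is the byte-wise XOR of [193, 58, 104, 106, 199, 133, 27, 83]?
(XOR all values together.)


XOR chain: 193 ^ 58 ^ 104 ^ 106 ^ 199 ^ 133 ^ 27 ^ 83 = 243

243


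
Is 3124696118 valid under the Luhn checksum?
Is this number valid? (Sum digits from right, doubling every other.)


Luhn sum = 41
41 mod 10 = 1

Invalid (Luhn sum mod 10 = 1)


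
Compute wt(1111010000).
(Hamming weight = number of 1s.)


Counting 1s in 1111010000

5


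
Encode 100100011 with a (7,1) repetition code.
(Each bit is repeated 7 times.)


Each bit -> 7 copies

111111100000000000000111111100000000000000000000011111111111111


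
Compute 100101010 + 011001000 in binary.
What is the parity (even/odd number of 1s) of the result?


100101010 = 298
011001000 = 200
Sum = 498 = 111110010
1s count = 6

even parity (6 ones in 111110010)


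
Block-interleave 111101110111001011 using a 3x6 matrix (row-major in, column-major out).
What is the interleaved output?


Matrix:
  111101
  110111
  001011
Read columns: 110110101110011111

110110101110011111


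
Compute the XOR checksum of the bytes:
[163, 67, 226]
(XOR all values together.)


XOR chain: 163 ^ 67 ^ 226 = 2

2


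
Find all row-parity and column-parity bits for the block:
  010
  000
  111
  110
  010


Row parities: 10101
Column parities: 001

Row P: 10101, Col P: 001, Corner: 1


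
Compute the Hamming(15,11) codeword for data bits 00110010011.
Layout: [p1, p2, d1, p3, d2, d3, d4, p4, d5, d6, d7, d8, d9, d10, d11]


Parity bits: p1=1, p2=1, p3=0, p4=1

110001110010011


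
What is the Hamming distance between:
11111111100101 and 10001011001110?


XOR: 01110100101011
Count of 1s: 8

8


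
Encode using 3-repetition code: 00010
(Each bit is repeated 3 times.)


Each bit -> 3 copies

000000000111000


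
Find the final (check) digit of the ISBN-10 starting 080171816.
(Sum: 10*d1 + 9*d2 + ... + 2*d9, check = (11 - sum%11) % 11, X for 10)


Weighted sum: 173
173 mod 11 = 8

Check digit: 3


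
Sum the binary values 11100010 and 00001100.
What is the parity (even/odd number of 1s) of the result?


11100010 = 226
00001100 = 12
Sum = 238 = 11101110
1s count = 6

even parity (6 ones in 11101110)


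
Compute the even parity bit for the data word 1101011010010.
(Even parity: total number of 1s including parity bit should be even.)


Number of 1s in data: 7
Parity bit: 1

1


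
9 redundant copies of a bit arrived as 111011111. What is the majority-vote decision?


Ones: 8 out of 9
Threshold: 5

1 (8/9 voted 1)


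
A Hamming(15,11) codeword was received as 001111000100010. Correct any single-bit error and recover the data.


Syndrome = 0: no error detected

Data: 11100100010 (no errors)


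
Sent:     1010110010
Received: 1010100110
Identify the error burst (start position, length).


XOR: 0000010100

Burst at position 5, length 3


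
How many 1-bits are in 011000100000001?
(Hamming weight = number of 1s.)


Counting 1s in 011000100000001

4


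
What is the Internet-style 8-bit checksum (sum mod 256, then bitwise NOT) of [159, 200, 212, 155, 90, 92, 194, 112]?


Sum = 1214 mod 256 = 190
Complement = 65

65


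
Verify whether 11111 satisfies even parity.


Number of 1s: 5

No, parity error (5 ones)


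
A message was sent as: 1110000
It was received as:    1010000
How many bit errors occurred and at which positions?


XOR: 0100000

1 error(s) at position(s): 1


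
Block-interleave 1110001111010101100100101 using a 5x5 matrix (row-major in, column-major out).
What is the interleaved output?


Matrix:
  11100
  01111
  01010
  11001
  00101
Read columns: 1001011110110010110001011

1001011110110010110001011


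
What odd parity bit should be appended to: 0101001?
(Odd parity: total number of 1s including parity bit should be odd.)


Number of 1s in data: 3
Parity bit: 0

0


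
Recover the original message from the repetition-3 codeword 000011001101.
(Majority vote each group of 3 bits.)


Groups: 000, 011, 001, 101
Majority votes: 0101

0101


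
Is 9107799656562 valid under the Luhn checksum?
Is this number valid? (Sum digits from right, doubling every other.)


Luhn sum = 62
62 mod 10 = 2

Invalid (Luhn sum mod 10 = 2)


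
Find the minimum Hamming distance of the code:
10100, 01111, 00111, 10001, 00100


Comparing all pairs, minimum distance: 1
Can detect 0 errors, correct 0 errors

1


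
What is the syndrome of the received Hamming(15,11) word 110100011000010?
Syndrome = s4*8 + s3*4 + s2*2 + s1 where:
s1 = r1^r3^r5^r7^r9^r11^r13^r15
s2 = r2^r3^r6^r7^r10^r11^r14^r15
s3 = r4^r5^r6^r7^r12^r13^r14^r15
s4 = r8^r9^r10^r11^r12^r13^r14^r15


s1=0, s2=0, s3=0, s4=1

Syndrome = 8 (error at position 8)


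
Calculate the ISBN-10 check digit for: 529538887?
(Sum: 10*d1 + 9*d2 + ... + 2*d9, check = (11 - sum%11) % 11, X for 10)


Weighted sum: 303
303 mod 11 = 6

Check digit: 5


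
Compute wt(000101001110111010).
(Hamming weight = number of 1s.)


Counting 1s in 000101001110111010

9


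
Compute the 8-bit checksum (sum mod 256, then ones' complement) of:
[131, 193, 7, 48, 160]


Sum = 539 mod 256 = 27
Complement = 228

228


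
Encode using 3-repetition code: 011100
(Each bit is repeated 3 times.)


Each bit -> 3 copies

000111111111000000


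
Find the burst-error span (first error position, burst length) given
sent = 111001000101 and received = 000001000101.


XOR: 111000000000

Burst at position 0, length 3


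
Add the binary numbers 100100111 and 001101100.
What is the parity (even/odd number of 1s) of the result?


100100111 = 295
001101100 = 108
Sum = 403 = 110010011
1s count = 5

odd parity (5 ones in 110010011)


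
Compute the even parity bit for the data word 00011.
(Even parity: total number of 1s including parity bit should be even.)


Number of 1s in data: 2
Parity bit: 0

0


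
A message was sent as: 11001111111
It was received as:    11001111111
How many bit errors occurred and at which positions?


XOR: 00000000000

0 errors (received matches sent)


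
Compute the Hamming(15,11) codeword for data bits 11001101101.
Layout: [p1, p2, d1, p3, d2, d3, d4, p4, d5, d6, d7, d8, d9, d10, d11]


Parity bits: p1=1, p2=1, p3=0, p4=1

111010011101101


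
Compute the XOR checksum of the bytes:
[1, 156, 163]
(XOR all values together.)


XOR chain: 1 ^ 156 ^ 163 = 62

62


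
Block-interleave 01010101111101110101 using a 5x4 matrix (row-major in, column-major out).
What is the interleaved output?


Matrix:
  0101
  0101
  1111
  0111
  0101
Read columns: 00100111110011011111

00100111110011011111


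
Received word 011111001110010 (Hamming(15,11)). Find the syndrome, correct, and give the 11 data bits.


Syndrome = 0: no error detected

Data: 11101110010 (no errors)


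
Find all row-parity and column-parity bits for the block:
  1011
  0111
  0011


Row parities: 110
Column parities: 1111

Row P: 110, Col P: 1111, Corner: 0


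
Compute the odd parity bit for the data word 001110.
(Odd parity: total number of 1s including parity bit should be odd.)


Number of 1s in data: 3
Parity bit: 0

0


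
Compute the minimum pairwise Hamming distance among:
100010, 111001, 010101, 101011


Comparing all pairs, minimum distance: 2
Can detect 1 errors, correct 0 errors

2


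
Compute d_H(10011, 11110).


XOR: 01101
Count of 1s: 3

3


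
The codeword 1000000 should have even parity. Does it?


Number of 1s: 1

No, parity error (1 ones)


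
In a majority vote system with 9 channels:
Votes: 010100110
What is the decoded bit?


Ones: 4 out of 9
Threshold: 5

0 (4/9 voted 1)


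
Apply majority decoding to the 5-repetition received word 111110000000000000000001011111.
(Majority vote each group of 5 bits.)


Groups: 11111, 00000, 00000, 00000, 00010, 11111
Majority votes: 100001

100001


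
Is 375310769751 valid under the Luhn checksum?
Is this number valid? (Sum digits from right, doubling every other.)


Luhn sum = 48
48 mod 10 = 8

Invalid (Luhn sum mod 10 = 8)


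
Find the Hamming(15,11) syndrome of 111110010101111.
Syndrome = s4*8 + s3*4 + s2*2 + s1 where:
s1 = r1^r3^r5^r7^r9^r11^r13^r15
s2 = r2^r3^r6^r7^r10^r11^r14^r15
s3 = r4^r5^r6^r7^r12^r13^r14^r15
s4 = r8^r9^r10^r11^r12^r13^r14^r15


s1=1, s2=1, s3=0, s4=0

Syndrome = 3 (error at position 3)


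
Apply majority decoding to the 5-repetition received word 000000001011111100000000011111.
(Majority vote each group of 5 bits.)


Groups: 00000, 00010, 11111, 10000, 00000, 11111
Majority votes: 001001

001001


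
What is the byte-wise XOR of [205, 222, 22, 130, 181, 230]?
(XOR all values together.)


XOR chain: 205 ^ 222 ^ 22 ^ 130 ^ 181 ^ 230 = 212

212


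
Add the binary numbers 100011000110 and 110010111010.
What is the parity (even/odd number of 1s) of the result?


100011000110 = 2246
110010111010 = 3258
Sum = 5504 = 1010110000000
1s count = 4

even parity (4 ones in 1010110000000)


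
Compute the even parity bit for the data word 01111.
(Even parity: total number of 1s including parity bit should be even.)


Number of 1s in data: 4
Parity bit: 0

0


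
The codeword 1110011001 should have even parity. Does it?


Number of 1s: 6

Yes, parity is correct (6 ones)


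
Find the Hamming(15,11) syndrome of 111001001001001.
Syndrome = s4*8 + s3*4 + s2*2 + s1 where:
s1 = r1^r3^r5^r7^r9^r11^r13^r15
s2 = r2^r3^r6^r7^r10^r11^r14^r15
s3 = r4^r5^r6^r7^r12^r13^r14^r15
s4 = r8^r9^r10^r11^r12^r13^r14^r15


s1=0, s2=0, s3=1, s4=1

Syndrome = 12 (error at position 12)


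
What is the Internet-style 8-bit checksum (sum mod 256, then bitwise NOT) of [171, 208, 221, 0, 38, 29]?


Sum = 667 mod 256 = 155
Complement = 100

100


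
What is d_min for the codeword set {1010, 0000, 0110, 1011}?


Comparing all pairs, minimum distance: 1
Can detect 0 errors, correct 0 errors

1


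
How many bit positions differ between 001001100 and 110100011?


XOR: 111101111
Count of 1s: 8

8


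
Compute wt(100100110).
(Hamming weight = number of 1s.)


Counting 1s in 100100110

4


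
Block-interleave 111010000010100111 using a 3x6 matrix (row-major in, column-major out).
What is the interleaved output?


Matrix:
  111010
  000010
  100111
Read columns: 101100100001111001

101100100001111001


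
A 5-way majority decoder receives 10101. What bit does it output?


Ones: 3 out of 5
Threshold: 3

1 (3/5 voted 1)


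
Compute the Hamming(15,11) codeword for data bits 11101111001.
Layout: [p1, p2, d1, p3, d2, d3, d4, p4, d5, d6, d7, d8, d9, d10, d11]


Parity bits: p1=1, p2=1, p3=0, p4=1

111011011111001


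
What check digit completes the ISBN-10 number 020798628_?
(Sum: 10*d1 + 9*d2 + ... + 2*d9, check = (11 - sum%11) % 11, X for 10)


Weighted sum: 207
207 mod 11 = 9

Check digit: 2


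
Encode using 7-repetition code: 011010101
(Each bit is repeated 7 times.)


Each bit -> 7 copies

000000011111111111111000000011111110000000111111100000001111111


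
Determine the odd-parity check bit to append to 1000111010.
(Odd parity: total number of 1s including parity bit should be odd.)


Number of 1s in data: 5
Parity bit: 0

0


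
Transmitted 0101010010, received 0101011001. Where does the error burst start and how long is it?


XOR: 0000001011

Burst at position 6, length 4


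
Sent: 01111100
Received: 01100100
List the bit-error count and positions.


XOR: 00011000

2 error(s) at position(s): 3, 4


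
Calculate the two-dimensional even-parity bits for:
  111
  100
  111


Row parities: 111
Column parities: 100

Row P: 111, Col P: 100, Corner: 1


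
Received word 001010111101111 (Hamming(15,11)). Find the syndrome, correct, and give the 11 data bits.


Syndrome = 10: error at position 10

Data: 11011001111 (corrected bit 10)


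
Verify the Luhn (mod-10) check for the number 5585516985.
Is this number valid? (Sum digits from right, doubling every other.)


Luhn sum = 44
44 mod 10 = 4

Invalid (Luhn sum mod 10 = 4)


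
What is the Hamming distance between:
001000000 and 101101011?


XOR: 100101011
Count of 1s: 5

5


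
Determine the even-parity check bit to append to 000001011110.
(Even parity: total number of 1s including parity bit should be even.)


Number of 1s in data: 5
Parity bit: 1

1


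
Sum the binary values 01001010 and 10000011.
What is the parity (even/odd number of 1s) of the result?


01001010 = 74
10000011 = 131
Sum = 205 = 11001101
1s count = 5

odd parity (5 ones in 11001101)


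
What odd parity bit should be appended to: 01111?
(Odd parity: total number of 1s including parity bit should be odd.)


Number of 1s in data: 4
Parity bit: 1

1


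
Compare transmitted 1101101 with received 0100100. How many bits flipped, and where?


XOR: 1001001

3 error(s) at position(s): 0, 3, 6


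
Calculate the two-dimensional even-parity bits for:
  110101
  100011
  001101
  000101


Row parities: 0110
Column parities: 011110

Row P: 0110, Col P: 011110, Corner: 0


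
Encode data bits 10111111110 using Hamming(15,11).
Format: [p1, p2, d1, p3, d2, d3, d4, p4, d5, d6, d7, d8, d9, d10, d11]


Parity bits: p1=1, p2=0, p3=1, p4=0

101101101111110


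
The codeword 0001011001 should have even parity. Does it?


Number of 1s: 4

Yes, parity is correct (4 ones)


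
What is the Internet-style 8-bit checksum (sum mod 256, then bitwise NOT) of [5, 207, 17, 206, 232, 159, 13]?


Sum = 839 mod 256 = 71
Complement = 184

184


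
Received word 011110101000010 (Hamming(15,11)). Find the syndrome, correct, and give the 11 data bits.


Syndrome = 0: no error detected

Data: 11011000010 (no errors)


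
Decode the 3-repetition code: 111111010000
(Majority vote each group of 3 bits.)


Groups: 111, 111, 010, 000
Majority votes: 1100

1100


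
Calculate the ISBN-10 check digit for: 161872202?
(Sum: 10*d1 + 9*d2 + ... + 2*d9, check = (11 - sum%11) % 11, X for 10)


Weighted sum: 192
192 mod 11 = 5

Check digit: 6


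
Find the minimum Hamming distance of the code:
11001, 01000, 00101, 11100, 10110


Comparing all pairs, minimum distance: 2
Can detect 1 errors, correct 0 errors

2


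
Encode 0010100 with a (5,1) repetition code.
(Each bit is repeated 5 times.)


Each bit -> 5 copies

00000000001111100000111110000000000


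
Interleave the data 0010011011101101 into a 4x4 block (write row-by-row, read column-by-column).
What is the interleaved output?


Matrix:
  0010
  0110
  1110
  1101
Read columns: 0011011111100001

0011011111100001


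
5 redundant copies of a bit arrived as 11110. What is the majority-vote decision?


Ones: 4 out of 5
Threshold: 3

1 (4/5 voted 1)


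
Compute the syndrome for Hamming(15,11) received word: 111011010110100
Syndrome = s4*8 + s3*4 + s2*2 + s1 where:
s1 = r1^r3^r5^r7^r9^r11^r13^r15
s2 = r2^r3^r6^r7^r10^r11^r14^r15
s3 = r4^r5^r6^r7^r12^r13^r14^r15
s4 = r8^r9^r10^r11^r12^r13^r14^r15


s1=1, s2=1, s3=1, s4=0

Syndrome = 7 (error at position 7)


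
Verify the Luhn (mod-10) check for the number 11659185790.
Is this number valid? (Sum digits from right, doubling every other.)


Luhn sum = 46
46 mod 10 = 6

Invalid (Luhn sum mod 10 = 6)


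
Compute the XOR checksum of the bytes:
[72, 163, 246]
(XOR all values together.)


XOR chain: 72 ^ 163 ^ 246 = 29

29


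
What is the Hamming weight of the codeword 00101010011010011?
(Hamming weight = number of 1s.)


Counting 1s in 00101010011010011

8


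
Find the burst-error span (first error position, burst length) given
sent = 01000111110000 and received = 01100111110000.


XOR: 00100000000000

Burst at position 2, length 1


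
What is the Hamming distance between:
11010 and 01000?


XOR: 10010
Count of 1s: 2

2


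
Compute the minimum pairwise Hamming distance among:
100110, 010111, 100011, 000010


Comparing all pairs, minimum distance: 2
Can detect 1 errors, correct 0 errors

2


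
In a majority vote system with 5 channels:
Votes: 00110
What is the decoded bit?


Ones: 2 out of 5
Threshold: 3

0 (2/5 voted 1)


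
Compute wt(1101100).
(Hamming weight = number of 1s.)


Counting 1s in 1101100

4


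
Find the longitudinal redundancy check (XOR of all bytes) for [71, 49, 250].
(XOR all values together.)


XOR chain: 71 ^ 49 ^ 250 = 140

140


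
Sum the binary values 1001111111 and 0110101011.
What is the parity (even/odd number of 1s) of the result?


1001111111 = 639
0110101011 = 427
Sum = 1066 = 10000101010
1s count = 4

even parity (4 ones in 10000101010)


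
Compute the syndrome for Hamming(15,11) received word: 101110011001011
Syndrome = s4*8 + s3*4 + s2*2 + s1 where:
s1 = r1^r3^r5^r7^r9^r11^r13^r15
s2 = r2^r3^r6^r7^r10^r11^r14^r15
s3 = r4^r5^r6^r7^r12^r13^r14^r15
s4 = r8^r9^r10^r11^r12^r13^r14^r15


s1=1, s2=1, s3=1, s4=1

Syndrome = 15 (error at position 15)


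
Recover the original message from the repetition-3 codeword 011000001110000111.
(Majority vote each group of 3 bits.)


Groups: 011, 000, 001, 110, 000, 111
Majority votes: 100101

100101


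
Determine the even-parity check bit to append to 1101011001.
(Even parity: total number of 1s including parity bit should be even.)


Number of 1s in data: 6
Parity bit: 0

0
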